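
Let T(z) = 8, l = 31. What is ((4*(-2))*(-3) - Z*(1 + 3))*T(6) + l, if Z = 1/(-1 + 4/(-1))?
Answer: 1147/5 ≈ 229.40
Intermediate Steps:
Z = -⅕ (Z = 1/(-1 + 4*(-1)) = 1/(-1 - 4) = 1/(-5) = -⅕ ≈ -0.20000)
((4*(-2))*(-3) - Z*(1 + 3))*T(6) + l = ((4*(-2))*(-3) - (-1)*(1 + 3)/5)*8 + 31 = (-8*(-3) - (-1)*4/5)*8 + 31 = (24 - 1*(-⅘))*8 + 31 = (24 + ⅘)*8 + 31 = (124/5)*8 + 31 = 992/5 + 31 = 1147/5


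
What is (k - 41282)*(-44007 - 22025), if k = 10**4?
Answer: 2065613024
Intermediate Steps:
k = 10000
(k - 41282)*(-44007 - 22025) = (10000 - 41282)*(-44007 - 22025) = -31282*(-66032) = 2065613024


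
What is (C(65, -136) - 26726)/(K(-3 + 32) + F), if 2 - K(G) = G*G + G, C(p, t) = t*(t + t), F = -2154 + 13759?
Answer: 3422/3579 ≈ 0.95613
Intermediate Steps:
F = 11605
C(p, t) = 2*t**2 (C(p, t) = t*(2*t) = 2*t**2)
K(G) = 2 - G - G**2 (K(G) = 2 - (G*G + G) = 2 - (G**2 + G) = 2 - (G + G**2) = 2 + (-G - G**2) = 2 - G - G**2)
(C(65, -136) - 26726)/(K(-3 + 32) + F) = (2*(-136)**2 - 26726)/((2 - (-3 + 32) - (-3 + 32)**2) + 11605) = (2*18496 - 26726)/((2 - 1*29 - 1*29**2) + 11605) = (36992 - 26726)/((2 - 29 - 1*841) + 11605) = 10266/((2 - 29 - 841) + 11605) = 10266/(-868 + 11605) = 10266/10737 = 10266*(1/10737) = 3422/3579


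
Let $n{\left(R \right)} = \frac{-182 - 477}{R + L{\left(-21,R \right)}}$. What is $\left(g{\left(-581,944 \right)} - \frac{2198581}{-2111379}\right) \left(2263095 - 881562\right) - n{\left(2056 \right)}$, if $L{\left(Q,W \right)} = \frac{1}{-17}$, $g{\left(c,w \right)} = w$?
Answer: $\frac{32115641484895559056}{24598269143} \approx 1.3056 \cdot 10^{9}$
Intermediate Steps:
$L{\left(Q,W \right)} = - \frac{1}{17}$
$n{\left(R \right)} = - \frac{659}{- \frac{1}{17} + R}$ ($n{\left(R \right)} = \frac{-182 - 477}{R - \frac{1}{17}} = - \frac{659}{- \frac{1}{17} + R}$)
$\left(g{\left(-581,944 \right)} - \frac{2198581}{-2111379}\right) \left(2263095 - 881562\right) - n{\left(2056 \right)} = \left(944 - \frac{2198581}{-2111379}\right) \left(2263095 - 881562\right) - - \frac{11203}{-1 + 17 \cdot 2056} = \left(944 - - \frac{2198581}{2111379}\right) 1381533 - - \frac{11203}{-1 + 34952} = \left(944 + \frac{2198581}{2111379}\right) 1381533 - - \frac{11203}{34951} = \frac{1995340357}{2111379} \cdot 1381533 - \left(-11203\right) \frac{1}{34951} = \frac{918876183142427}{703793} - - \frac{11203}{34951} = \frac{918876183142427}{703793} + \frac{11203}{34951} = \frac{32115641484895559056}{24598269143}$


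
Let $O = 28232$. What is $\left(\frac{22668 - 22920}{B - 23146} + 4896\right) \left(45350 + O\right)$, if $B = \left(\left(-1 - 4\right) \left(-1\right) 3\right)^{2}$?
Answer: $\frac{8257480058376}{22921} \approx 3.6026 \cdot 10^{8}$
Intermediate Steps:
$B = 225$ ($B = \left(\left(-1 - 4\right) \left(-1\right) 3\right)^{2} = \left(\left(-5\right) \left(-1\right) 3\right)^{2} = \left(5 \cdot 3\right)^{2} = 15^{2} = 225$)
$\left(\frac{22668 - 22920}{B - 23146} + 4896\right) \left(45350 + O\right) = \left(\frac{22668 - 22920}{225 - 23146} + 4896\right) \left(45350 + 28232\right) = \left(- \frac{252}{-22921} + 4896\right) 73582 = \left(\left(-252\right) \left(- \frac{1}{22921}\right) + 4896\right) 73582 = \left(\frac{252}{22921} + 4896\right) 73582 = \frac{112221468}{22921} \cdot 73582 = \frac{8257480058376}{22921}$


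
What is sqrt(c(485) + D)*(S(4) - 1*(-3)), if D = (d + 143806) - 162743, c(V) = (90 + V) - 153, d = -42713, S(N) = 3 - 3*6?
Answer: -24*I*sqrt(15307) ≈ -2969.3*I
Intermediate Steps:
S(N) = -15 (S(N) = 3 - 18 = -15)
c(V) = -63 + V
D = -61650 (D = (-42713 + 143806) - 162743 = 101093 - 162743 = -61650)
sqrt(c(485) + D)*(S(4) - 1*(-3)) = sqrt((-63 + 485) - 61650)*(-15 - 1*(-3)) = sqrt(422 - 61650)*(-15 + 3) = sqrt(-61228)*(-12) = (2*I*sqrt(15307))*(-12) = -24*I*sqrt(15307)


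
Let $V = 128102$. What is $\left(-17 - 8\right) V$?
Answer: $-3202550$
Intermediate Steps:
$\left(-17 - 8\right) V = \left(-17 - 8\right) 128102 = \left(-25\right) 128102 = -3202550$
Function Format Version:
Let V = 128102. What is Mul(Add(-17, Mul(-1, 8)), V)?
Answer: -3202550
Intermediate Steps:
Mul(Add(-17, Mul(-1, 8)), V) = Mul(Add(-17, Mul(-1, 8)), 128102) = Mul(Add(-17, -8), 128102) = Mul(-25, 128102) = -3202550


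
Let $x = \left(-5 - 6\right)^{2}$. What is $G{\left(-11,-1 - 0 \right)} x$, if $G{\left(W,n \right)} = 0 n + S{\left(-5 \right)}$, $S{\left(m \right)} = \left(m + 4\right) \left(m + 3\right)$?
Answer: $242$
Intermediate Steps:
$S{\left(m \right)} = \left(3 + m\right) \left(4 + m\right)$ ($S{\left(m \right)} = \left(4 + m\right) \left(3 + m\right) = \left(3 + m\right) \left(4 + m\right)$)
$G{\left(W,n \right)} = 2$ ($G{\left(W,n \right)} = 0 n + \left(12 + \left(-5\right)^{2} + 7 \left(-5\right)\right) = 0 + \left(12 + 25 - 35\right) = 0 + 2 = 2$)
$x = 121$ ($x = \left(-11\right)^{2} = 121$)
$G{\left(-11,-1 - 0 \right)} x = 2 \cdot 121 = 242$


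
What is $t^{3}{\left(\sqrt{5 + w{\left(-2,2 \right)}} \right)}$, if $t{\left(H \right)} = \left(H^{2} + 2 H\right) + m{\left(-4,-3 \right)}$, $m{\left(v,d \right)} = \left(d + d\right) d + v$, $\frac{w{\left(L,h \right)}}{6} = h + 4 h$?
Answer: $554659 + 37966 \sqrt{65} \approx 8.6075 \cdot 10^{5}$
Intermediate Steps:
$w{\left(L,h \right)} = 30 h$ ($w{\left(L,h \right)} = 6 \left(h + 4 h\right) = 6 \cdot 5 h = 30 h$)
$m{\left(v,d \right)} = v + 2 d^{2}$ ($m{\left(v,d \right)} = 2 d d + v = 2 d^{2} + v = v + 2 d^{2}$)
$t{\left(H \right)} = 14 + H^{2} + 2 H$ ($t{\left(H \right)} = \left(H^{2} + 2 H\right) - \left(4 - 2 \left(-3\right)^{2}\right) = \left(H^{2} + 2 H\right) + \left(-4 + 2 \cdot 9\right) = \left(H^{2} + 2 H\right) + \left(-4 + 18\right) = \left(H^{2} + 2 H\right) + 14 = 14 + H^{2} + 2 H$)
$t^{3}{\left(\sqrt{5 + w{\left(-2,2 \right)}} \right)} = \left(14 + \left(\sqrt{5 + 30 \cdot 2}\right)^{2} + 2 \sqrt{5 + 30 \cdot 2}\right)^{3} = \left(14 + \left(\sqrt{5 + 60}\right)^{2} + 2 \sqrt{5 + 60}\right)^{3} = \left(14 + \left(\sqrt{65}\right)^{2} + 2 \sqrt{65}\right)^{3} = \left(14 + 65 + 2 \sqrt{65}\right)^{3} = \left(79 + 2 \sqrt{65}\right)^{3}$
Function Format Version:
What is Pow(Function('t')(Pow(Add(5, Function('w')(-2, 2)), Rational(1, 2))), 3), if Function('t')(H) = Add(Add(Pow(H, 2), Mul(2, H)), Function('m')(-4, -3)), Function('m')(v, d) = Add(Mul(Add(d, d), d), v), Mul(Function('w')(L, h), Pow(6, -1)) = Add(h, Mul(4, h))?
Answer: Add(554659, Mul(37966, Pow(65, Rational(1, 2)))) ≈ 8.6075e+5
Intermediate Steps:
Function('w')(L, h) = Mul(30, h) (Function('w')(L, h) = Mul(6, Add(h, Mul(4, h))) = Mul(6, Mul(5, h)) = Mul(30, h))
Function('m')(v, d) = Add(v, Mul(2, Pow(d, 2))) (Function('m')(v, d) = Add(Mul(Mul(2, d), d), v) = Add(Mul(2, Pow(d, 2)), v) = Add(v, Mul(2, Pow(d, 2))))
Function('t')(H) = Add(14, Pow(H, 2), Mul(2, H)) (Function('t')(H) = Add(Add(Pow(H, 2), Mul(2, H)), Add(-4, Mul(2, Pow(-3, 2)))) = Add(Add(Pow(H, 2), Mul(2, H)), Add(-4, Mul(2, 9))) = Add(Add(Pow(H, 2), Mul(2, H)), Add(-4, 18)) = Add(Add(Pow(H, 2), Mul(2, H)), 14) = Add(14, Pow(H, 2), Mul(2, H)))
Pow(Function('t')(Pow(Add(5, Function('w')(-2, 2)), Rational(1, 2))), 3) = Pow(Add(14, Pow(Pow(Add(5, Mul(30, 2)), Rational(1, 2)), 2), Mul(2, Pow(Add(5, Mul(30, 2)), Rational(1, 2)))), 3) = Pow(Add(14, Pow(Pow(Add(5, 60), Rational(1, 2)), 2), Mul(2, Pow(Add(5, 60), Rational(1, 2)))), 3) = Pow(Add(14, Pow(Pow(65, Rational(1, 2)), 2), Mul(2, Pow(65, Rational(1, 2)))), 3) = Pow(Add(14, 65, Mul(2, Pow(65, Rational(1, 2)))), 3) = Pow(Add(79, Mul(2, Pow(65, Rational(1, 2)))), 3)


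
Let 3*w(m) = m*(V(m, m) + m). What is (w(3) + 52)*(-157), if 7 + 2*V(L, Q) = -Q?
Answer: -7850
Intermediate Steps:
V(L, Q) = -7/2 - Q/2 (V(L, Q) = -7/2 + (-Q)/2 = -7/2 - Q/2)
w(m) = m*(-7/2 + m/2)/3 (w(m) = (m*((-7/2 - m/2) + m))/3 = (m*(-7/2 + m/2))/3 = m*(-7/2 + m/2)/3)
(w(3) + 52)*(-157) = ((1/6)*3*(-7 + 3) + 52)*(-157) = ((1/6)*3*(-4) + 52)*(-157) = (-2 + 52)*(-157) = 50*(-157) = -7850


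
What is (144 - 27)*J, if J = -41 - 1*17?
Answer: -6786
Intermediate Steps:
J = -58 (J = -41 - 17 = -58)
(144 - 27)*J = (144 - 27)*(-58) = 117*(-58) = -6786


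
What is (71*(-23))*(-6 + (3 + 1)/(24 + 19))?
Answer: 414782/43 ≈ 9646.1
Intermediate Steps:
(71*(-23))*(-6 + (3 + 1)/(24 + 19)) = -1633*(-6 + 4/43) = -1633*(-254/43) = 414782/43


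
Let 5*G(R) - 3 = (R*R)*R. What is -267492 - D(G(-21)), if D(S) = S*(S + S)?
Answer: -178108428/25 ≈ -7.1243e+6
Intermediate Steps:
G(R) = ⅗ + R³/5 (G(R) = ⅗ + ((R*R)*R)/5 = ⅗ + (R²*R)/5 = ⅗ + R³/5)
D(S) = 2*S² (D(S) = S*(2*S) = 2*S²)
-267492 - D(G(-21)) = -267492 - 2*(⅗ + (⅕)*(-21)³)² = -267492 - 2*(⅗ + (⅕)*(-9261))² = -267492 - 2*(⅗ - 9261/5)² = -267492 - 2*(-9258/5)² = -267492 - 2*85710564/25 = -267492 - 1*171421128/25 = -267492 - 171421128/25 = -178108428/25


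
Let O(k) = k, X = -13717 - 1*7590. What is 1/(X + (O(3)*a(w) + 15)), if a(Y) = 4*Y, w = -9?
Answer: -1/21400 ≈ -4.6729e-5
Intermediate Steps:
X = -21307 (X = -13717 - 7590 = -21307)
1/(X + (O(3)*a(w) + 15)) = 1/(-21307 + (3*(4*(-9)) + 15)) = 1/(-21307 + (3*(-36) + 15)) = 1/(-21307 + (-108 + 15)) = 1/(-21307 - 93) = 1/(-21400) = -1/21400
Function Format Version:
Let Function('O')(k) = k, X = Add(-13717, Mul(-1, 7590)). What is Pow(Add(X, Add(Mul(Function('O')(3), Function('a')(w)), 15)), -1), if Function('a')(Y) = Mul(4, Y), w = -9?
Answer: Rational(-1, 21400) ≈ -4.6729e-5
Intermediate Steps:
X = -21307 (X = Add(-13717, -7590) = -21307)
Pow(Add(X, Add(Mul(Function('O')(3), Function('a')(w)), 15)), -1) = Pow(Add(-21307, Add(Mul(3, Mul(4, -9)), 15)), -1) = Pow(Add(-21307, Add(Mul(3, -36), 15)), -1) = Pow(Add(-21307, Add(-108, 15)), -1) = Pow(Add(-21307, -93), -1) = Pow(-21400, -1) = Rational(-1, 21400)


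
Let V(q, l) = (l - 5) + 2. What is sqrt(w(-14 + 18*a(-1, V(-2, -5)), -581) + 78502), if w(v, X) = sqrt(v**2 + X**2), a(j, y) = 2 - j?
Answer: sqrt(78502 + sqrt(339161)) ≈ 281.22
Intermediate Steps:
V(q, l) = -3 + l (V(q, l) = (-5 + l) + 2 = -3 + l)
w(v, X) = sqrt(X**2 + v**2)
sqrt(w(-14 + 18*a(-1, V(-2, -5)), -581) + 78502) = sqrt(sqrt((-581)**2 + (-14 + 18*(2 - 1*(-1)))**2) + 78502) = sqrt(sqrt(337561 + (-14 + 18*(2 + 1))**2) + 78502) = sqrt(sqrt(337561 + (-14 + 18*3)**2) + 78502) = sqrt(sqrt(337561 + (-14 + 54)**2) + 78502) = sqrt(sqrt(337561 + 40**2) + 78502) = sqrt(sqrt(337561 + 1600) + 78502) = sqrt(sqrt(339161) + 78502) = sqrt(78502 + sqrt(339161))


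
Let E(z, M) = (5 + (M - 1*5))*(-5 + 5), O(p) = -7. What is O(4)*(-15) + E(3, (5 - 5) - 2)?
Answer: 105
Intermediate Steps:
E(z, M) = 0 (E(z, M) = (5 + (M - 5))*0 = (5 + (-5 + M))*0 = M*0 = 0)
O(4)*(-15) + E(3, (5 - 5) - 2) = -7*(-15) + 0 = 105 + 0 = 105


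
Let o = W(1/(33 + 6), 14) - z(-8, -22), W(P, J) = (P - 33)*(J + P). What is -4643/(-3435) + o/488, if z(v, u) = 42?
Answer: 67541627/212468490 ≈ 0.31789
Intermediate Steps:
W(P, J) = (-33 + P)*(J + P)
o = -767324/1521 (o = ((1/(33 + 6))² - 33*14 - 33/(33 + 6) + 14/(33 + 6)) - 1*42 = ((1/39)² - 462 - 33/39 + 14/39) - 42 = ((1/39)² - 462 - 33*1/39 + 14*(1/39)) - 42 = (1/1521 - 462 - 11/13 + 14/39) - 42 = -703442/1521 - 42 = -767324/1521 ≈ -504.49)
-4643/(-3435) + o/488 = -4643/(-3435) - 767324/1521/488 = -4643*(-1/3435) - 767324/1521*1/488 = 4643/3435 - 191831/185562 = 67541627/212468490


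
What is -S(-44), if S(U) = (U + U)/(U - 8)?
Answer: -22/13 ≈ -1.6923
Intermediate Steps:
S(U) = 2*U/(-8 + U) (S(U) = (2*U)/(-8 + U) = 2*U/(-8 + U))
-S(-44) = -2*(-44)/(-8 - 44) = -2*(-44)/(-52) = -2*(-44)*(-1)/52 = -1*22/13 = -22/13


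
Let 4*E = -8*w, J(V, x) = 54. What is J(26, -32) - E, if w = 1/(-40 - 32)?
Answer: 1943/36 ≈ 53.972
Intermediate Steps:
w = -1/72 (w = 1/(-72) = -1/72 ≈ -0.013889)
E = 1/36 (E = (-8*(-1/72))/4 = (¼)*(⅑) = 1/36 ≈ 0.027778)
J(26, -32) - E = 54 - 1*1/36 = 54 - 1/36 = 1943/36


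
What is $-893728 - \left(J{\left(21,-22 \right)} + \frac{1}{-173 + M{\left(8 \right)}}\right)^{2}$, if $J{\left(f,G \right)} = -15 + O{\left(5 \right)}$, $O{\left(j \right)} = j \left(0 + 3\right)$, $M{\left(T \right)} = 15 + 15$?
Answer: $- \frac{18275843873}{20449} \approx -8.9373 \cdot 10^{5}$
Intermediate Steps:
$M{\left(T \right)} = 30$
$O{\left(j \right)} = 3 j$ ($O{\left(j \right)} = j 3 = 3 j$)
$J{\left(f,G \right)} = 0$ ($J{\left(f,G \right)} = -15 + 3 \cdot 5 = -15 + 15 = 0$)
$-893728 - \left(J{\left(21,-22 \right)} + \frac{1}{-173 + M{\left(8 \right)}}\right)^{2} = -893728 - \left(0 + \frac{1}{-173 + 30}\right)^{2} = -893728 - \left(0 + \frac{1}{-143}\right)^{2} = -893728 - \left(0 - \frac{1}{143}\right)^{2} = -893728 - \left(- \frac{1}{143}\right)^{2} = -893728 - \frac{1}{20449} = - \frac{18275843873}{20449}$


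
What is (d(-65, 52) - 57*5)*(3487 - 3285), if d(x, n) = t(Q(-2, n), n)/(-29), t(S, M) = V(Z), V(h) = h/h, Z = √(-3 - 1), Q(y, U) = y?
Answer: -1669732/29 ≈ -57577.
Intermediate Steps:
Z = 2*I (Z = √(-4) = 2*I ≈ 2.0*I)
V(h) = 1
t(S, M) = 1
d(x, n) = -1/29 (d(x, n) = 1/(-29) = 1*(-1/29) = -1/29)
(d(-65, 52) - 57*5)*(3487 - 3285) = (-1/29 - 57*5)*(3487 - 3285) = (-1/29 - 285)*202 = -8266/29*202 = -1669732/29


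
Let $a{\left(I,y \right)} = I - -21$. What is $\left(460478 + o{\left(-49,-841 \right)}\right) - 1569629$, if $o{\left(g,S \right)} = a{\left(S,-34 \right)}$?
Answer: $-1109971$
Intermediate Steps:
$a{\left(I,y \right)} = 21 + I$ ($a{\left(I,y \right)} = I + 21 = 21 + I$)
$o{\left(g,S \right)} = 21 + S$
$\left(460478 + o{\left(-49,-841 \right)}\right) - 1569629 = \left(460478 + \left(21 - 841\right)\right) - 1569629 = \left(460478 - 820\right) - 1569629 = 459658 - 1569629 = -1109971$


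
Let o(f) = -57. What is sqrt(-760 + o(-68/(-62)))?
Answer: I*sqrt(817) ≈ 28.583*I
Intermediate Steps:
sqrt(-760 + o(-68/(-62))) = sqrt(-760 - 57) = sqrt(-817) = I*sqrt(817)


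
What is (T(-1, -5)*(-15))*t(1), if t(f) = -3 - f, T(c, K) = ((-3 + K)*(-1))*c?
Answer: -480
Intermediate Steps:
T(c, K) = c*(3 - K) (T(c, K) = (3 - K)*c = c*(3 - K))
(T(-1, -5)*(-15))*t(1) = (-(3 - 1*(-5))*(-15))*(-3 - 1*1) = (-(3 + 5)*(-15))*(-3 - 1) = (-1*8*(-15))*(-4) = -8*(-15)*(-4) = 120*(-4) = -480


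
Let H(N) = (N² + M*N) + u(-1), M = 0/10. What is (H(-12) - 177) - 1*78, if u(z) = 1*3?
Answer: -108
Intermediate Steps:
M = 0 (M = 0*(⅒) = 0)
u(z) = 3
H(N) = 3 + N² (H(N) = (N² + 0*N) + 3 = (N² + 0) + 3 = N² + 3 = 3 + N²)
(H(-12) - 177) - 1*78 = ((3 + (-12)²) - 177) - 1*78 = ((3 + 144) - 177) - 78 = (147 - 177) - 78 = -30 - 78 = -108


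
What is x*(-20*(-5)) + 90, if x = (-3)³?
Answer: -2610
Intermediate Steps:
x = -27
x*(-20*(-5)) + 90 = -(-540)*(-5) + 90 = -27*100 + 90 = -2700 + 90 = -2610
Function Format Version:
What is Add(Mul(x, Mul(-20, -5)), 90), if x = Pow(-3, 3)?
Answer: -2610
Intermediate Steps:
x = -27
Add(Mul(x, Mul(-20, -5)), 90) = Add(Mul(-27, Mul(-20, -5)), 90) = Add(Mul(-27, 100), 90) = Add(-2700, 90) = -2610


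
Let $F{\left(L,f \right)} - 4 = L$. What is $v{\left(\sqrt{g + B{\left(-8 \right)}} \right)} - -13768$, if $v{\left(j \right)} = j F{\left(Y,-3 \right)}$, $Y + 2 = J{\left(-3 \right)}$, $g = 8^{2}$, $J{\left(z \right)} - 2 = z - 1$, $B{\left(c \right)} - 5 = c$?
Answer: $13768$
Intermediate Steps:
$B{\left(c \right)} = 5 + c$
$J{\left(z \right)} = 1 + z$ ($J{\left(z \right)} = 2 + \left(z - 1\right) = 2 + \left(-1 + z\right) = 1 + z$)
$g = 64$
$Y = -4$ ($Y = -2 + \left(1 - 3\right) = -2 - 2 = -4$)
$F{\left(L,f \right)} = 4 + L$
$v{\left(j \right)} = 0$ ($v{\left(j \right)} = j \left(4 - 4\right) = j 0 = 0$)
$v{\left(\sqrt{g + B{\left(-8 \right)}} \right)} - -13768 = 0 - -13768 = 0 + 13768 = 13768$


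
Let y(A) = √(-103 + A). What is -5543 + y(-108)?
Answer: -5543 + I*√211 ≈ -5543.0 + 14.526*I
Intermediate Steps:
-5543 + y(-108) = -5543 + √(-103 - 108) = -5543 + √(-211) = -5543 + I*√211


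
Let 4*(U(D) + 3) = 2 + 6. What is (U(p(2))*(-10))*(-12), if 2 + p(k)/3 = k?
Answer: -120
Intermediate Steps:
p(k) = -6 + 3*k
U(D) = -1 (U(D) = -3 + (2 + 6)/4 = -3 + (¼)*8 = -3 + 2 = -1)
(U(p(2))*(-10))*(-12) = -1*(-10)*(-12) = 10*(-12) = -120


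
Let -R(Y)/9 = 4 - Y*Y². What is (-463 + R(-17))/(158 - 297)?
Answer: 44716/139 ≈ 321.70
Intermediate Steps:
R(Y) = -36 + 9*Y³ (R(Y) = -9*(4 - Y*Y²) = -9*(4 - Y³) = -36 + 9*Y³)
(-463 + R(-17))/(158 - 297) = (-463 + (-36 + 9*(-17)³))/(158 - 297) = (-463 + (-36 + 9*(-4913)))/(-139) = -(-463 + (-36 - 44217))/139 = -(-463 - 44253)/139 = -1/139*(-44716) = 44716/139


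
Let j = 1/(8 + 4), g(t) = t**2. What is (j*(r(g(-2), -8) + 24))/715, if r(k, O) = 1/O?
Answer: 191/68640 ≈ 0.0027826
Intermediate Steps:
j = 1/12 ≈ 0.083333
(j*(r(g(-2), -8) + 24))/715 = ((1/(-8) + 24)/12)/715 = ((-1/8 + 24)/12)*(1/715) = ((1/12)*(191/8))*(1/715) = (191/96)*(1/715) = 191/68640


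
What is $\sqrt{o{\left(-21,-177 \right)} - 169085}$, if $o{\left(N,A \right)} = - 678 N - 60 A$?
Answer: $i \sqrt{144227} \approx 379.77 i$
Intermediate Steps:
$\sqrt{o{\left(-21,-177 \right)} - 169085} = \sqrt{\left(\left(-678\right) \left(-21\right) - -10620\right) - 169085} = \sqrt{\left(14238 + 10620\right) - 169085} = \sqrt{24858 - 169085} = \sqrt{-144227} = i \sqrt{144227}$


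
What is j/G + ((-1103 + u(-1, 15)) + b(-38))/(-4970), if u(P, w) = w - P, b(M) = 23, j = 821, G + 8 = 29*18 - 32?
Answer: 328087/171110 ≈ 1.9174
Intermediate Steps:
G = 482 (G = -8 + (29*18 - 32) = -8 + (522 - 32) = -8 + 490 = 482)
j/G + ((-1103 + u(-1, 15)) + b(-38))/(-4970) = 821/482 + ((-1103 + (15 - 1*(-1))) + 23)/(-4970) = 821*(1/482) + ((-1103 + (15 + 1)) + 23)*(-1/4970) = 821/482 + ((-1103 + 16) + 23)*(-1/4970) = 821/482 + (-1087 + 23)*(-1/4970) = 821/482 - 1064*(-1/4970) = 821/482 + 76/355 = 328087/171110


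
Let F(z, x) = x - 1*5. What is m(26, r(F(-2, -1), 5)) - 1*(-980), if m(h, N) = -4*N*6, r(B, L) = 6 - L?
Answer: 956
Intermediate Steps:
F(z, x) = -5 + x (F(z, x) = x - 5 = -5 + x)
m(h, N) = -24*N
m(26, r(F(-2, -1), 5)) - 1*(-980) = -24*(6 - 1*5) - 1*(-980) = -24*(6 - 5) + 980 = -24*1 + 980 = -24 + 980 = 956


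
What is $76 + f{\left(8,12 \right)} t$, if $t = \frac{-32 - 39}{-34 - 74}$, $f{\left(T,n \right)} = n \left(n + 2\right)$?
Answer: $\frac{1678}{9} \approx 186.44$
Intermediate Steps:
$f{\left(T,n \right)} = n \left(2 + n\right)$
$t = \frac{71}{108}$ ($t = - \frac{71}{-108} = \left(-71\right) \left(- \frac{1}{108}\right) = \frac{71}{108} \approx 0.65741$)
$76 + f{\left(8,12 \right)} t = 76 + 12 \left(2 + 12\right) \frac{71}{108} = 76 + 12 \cdot 14 \cdot \frac{71}{108} = 76 + 168 \cdot \frac{71}{108} = 76 + \frac{994}{9} = \frac{1678}{9}$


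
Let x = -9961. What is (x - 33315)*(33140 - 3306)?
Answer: -1291096184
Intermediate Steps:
(x - 33315)*(33140 - 3306) = (-9961 - 33315)*(33140 - 3306) = -43276*29834 = -1291096184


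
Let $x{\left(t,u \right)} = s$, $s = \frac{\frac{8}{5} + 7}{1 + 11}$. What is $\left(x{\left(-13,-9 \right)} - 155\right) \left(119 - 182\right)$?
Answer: $\frac{194397}{20} \approx 9719.8$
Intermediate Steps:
$s = \frac{43}{60}$ ($s = \frac{8 \cdot \frac{1}{5} + 7}{12} = \left(\frac{8}{5} + 7\right) \frac{1}{12} = \frac{43}{5} \cdot \frac{1}{12} = \frac{43}{60} \approx 0.71667$)
$x{\left(t,u \right)} = \frac{43}{60}$
$\left(x{\left(-13,-9 \right)} - 155\right) \left(119 - 182\right) = \left(\frac{43}{60} - 155\right) \left(119 - 182\right) = \left(- \frac{9257}{60}\right) \left(-63\right) = \frac{194397}{20}$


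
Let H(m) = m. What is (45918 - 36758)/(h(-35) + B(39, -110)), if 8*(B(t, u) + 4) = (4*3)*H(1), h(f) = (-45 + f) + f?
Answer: -3664/47 ≈ -77.957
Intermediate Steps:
h(f) = -45 + 2*f
B(t, u) = -5/2 (B(t, u) = -4 + ((4*3)*1)/8 = -4 + (12*1)/8 = -4 + (⅛)*12 = -4 + 3/2 = -5/2)
(45918 - 36758)/(h(-35) + B(39, -110)) = (45918 - 36758)/((-45 + 2*(-35)) - 5/2) = 9160/((-45 - 70) - 5/2) = 9160/(-115 - 5/2) = 9160/(-235/2) = 9160*(-2/235) = -3664/47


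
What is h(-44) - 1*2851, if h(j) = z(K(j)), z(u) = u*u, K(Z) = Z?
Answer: -915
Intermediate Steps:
z(u) = u²
h(j) = j²
h(-44) - 1*2851 = (-44)² - 1*2851 = 1936 - 2851 = -915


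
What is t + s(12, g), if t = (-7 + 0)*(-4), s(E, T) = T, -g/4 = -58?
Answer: 260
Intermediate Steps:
g = 232 (g = -4*(-58) = 232)
t = 28 (t = -7*(-4) = 28)
t + s(12, g) = 28 + 232 = 260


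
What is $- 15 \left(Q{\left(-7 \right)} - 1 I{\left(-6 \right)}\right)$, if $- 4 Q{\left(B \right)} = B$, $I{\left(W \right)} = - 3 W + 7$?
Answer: $\frac{1395}{4} \approx 348.75$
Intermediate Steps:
$I{\left(W \right)} = 7 - 3 W$
$Q{\left(B \right)} = - \frac{B}{4}$
$- 15 \left(Q{\left(-7 \right)} - 1 I{\left(-6 \right)}\right) = - 15 \left(\left(- \frac{1}{4}\right) \left(-7\right) - 1 \left(7 - -18\right)\right) = - 15 \left(\frac{7}{4} - 1 \left(7 + 18\right)\right) = - 15 \left(\frac{7}{4} - 1 \cdot 25\right) = - 15 \left(\frac{7}{4} - 25\right) = \left(-15\right) \left(- \frac{93}{4}\right) = \frac{1395}{4}$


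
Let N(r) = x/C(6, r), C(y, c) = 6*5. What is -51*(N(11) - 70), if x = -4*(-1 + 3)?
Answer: 17918/5 ≈ 3583.6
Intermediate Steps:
C(y, c) = 30
x = -8 (x = -4*2 = -8)
N(r) = -4/15 (N(r) = -8/30 = -8*1/30 = -4/15)
-51*(N(11) - 70) = -51*(-4/15 - 70) = -51*(-1054/15) = 17918/5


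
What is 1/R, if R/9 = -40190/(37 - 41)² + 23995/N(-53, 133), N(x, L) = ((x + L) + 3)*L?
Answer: -88312/1994730705 ≈ -4.4273e-5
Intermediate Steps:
N(x, L) = L*(3 + L + x) (N(x, L) = ((L + x) + 3)*L = (3 + L + x)*L = L*(3 + L + x))
R = -1994730705/88312 (R = 9*(-40190/(37 - 41)² + 23995/((133*(3 + 133 - 53)))) = 9*(-40190/((-4)²) + 23995/((133*83))) = 9*(-40190/16 + 23995/11039) = 9*(-40190*1/16 + 23995*(1/11039)) = 9*(-20095/8 + 23995/11039) = 9*(-221636745/88312) = -1994730705/88312 ≈ -22587.)
1/R = 1/(-1994730705/88312) = -88312/1994730705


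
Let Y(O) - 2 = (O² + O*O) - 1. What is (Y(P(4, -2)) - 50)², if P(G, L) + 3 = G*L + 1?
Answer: 22801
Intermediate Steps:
P(G, L) = -2 + G*L (P(G, L) = -3 + (G*L + 1) = -3 + (1 + G*L) = -2 + G*L)
Y(O) = 1 + 2*O² (Y(O) = 2 + ((O² + O*O) - 1) = 2 + ((O² + O²) - 1) = 2 + (2*O² - 1) = 2 + (-1 + 2*O²) = 1 + 2*O²)
(Y(P(4, -2)) - 50)² = ((1 + 2*(-2 + 4*(-2))²) - 50)² = ((1 + 2*(-2 - 8)²) - 50)² = ((1 + 2*(-10)²) - 50)² = ((1 + 2*100) - 50)² = ((1 + 200) - 50)² = (201 - 50)² = 151² = 22801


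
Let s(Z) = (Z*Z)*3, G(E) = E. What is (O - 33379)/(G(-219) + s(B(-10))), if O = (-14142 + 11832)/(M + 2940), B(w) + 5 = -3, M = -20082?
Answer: 31787806/25713 ≈ 1236.3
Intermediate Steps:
B(w) = -8 (B(w) = -5 - 3 = -8)
s(Z) = 3*Z² (s(Z) = Z²*3 = 3*Z²)
O = 385/2857 (O = (-14142 + 11832)/(-20082 + 2940) = -2310/(-17142) = -2310*(-1/17142) = 385/2857 ≈ 0.13476)
(O - 33379)/(G(-219) + s(B(-10))) = (385/2857 - 33379)/(-219 + 3*(-8)²) = -95363418/(2857*(-219 + 3*64)) = -95363418/(2857*(-219 + 192)) = -95363418/2857/(-27) = -95363418/2857*(-1/27) = 31787806/25713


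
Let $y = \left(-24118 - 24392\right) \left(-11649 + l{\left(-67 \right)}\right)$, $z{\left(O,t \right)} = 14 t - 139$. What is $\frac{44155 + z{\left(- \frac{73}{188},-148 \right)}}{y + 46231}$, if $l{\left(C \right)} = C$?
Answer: $\frac{41944}{568389391} \approx 7.3795 \cdot 10^{-5}$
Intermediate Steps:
$z{\left(O,t \right)} = -139 + 14 t$
$y = 568343160$ ($y = \left(-24118 - 24392\right) \left(-11649 - 67\right) = \left(-48510\right) \left(-11716\right) = 568343160$)
$\frac{44155 + z{\left(- \frac{73}{188},-148 \right)}}{y + 46231} = \frac{44155 + \left(-139 + 14 \left(-148\right)\right)}{568343160 + 46231} = \frac{44155 - 2211}{568389391} = \left(44155 - 2211\right) \frac{1}{568389391} = 41944 \cdot \frac{1}{568389391} = \frac{41944}{568389391}$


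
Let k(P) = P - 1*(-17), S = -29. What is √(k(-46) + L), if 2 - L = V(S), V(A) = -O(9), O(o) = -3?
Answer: I*√30 ≈ 5.4772*I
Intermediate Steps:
V(A) = 3 (V(A) = -1*(-3) = 3)
k(P) = 17 + P (k(P) = P + 17 = 17 + P)
L = -1 (L = 2 - 1*3 = 2 - 3 = -1)
√(k(-46) + L) = √((17 - 46) - 1) = √(-29 - 1) = √(-30) = I*√30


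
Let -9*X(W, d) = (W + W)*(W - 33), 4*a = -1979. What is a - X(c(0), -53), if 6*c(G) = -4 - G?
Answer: -158683/324 ≈ -489.76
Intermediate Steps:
a = -1979/4 (a = (1/4)*(-1979) = -1979/4 ≈ -494.75)
c(G) = -2/3 - G/6 (c(G) = (-4 - G)/6 = -2/3 - G/6)
X(W, d) = -2*W*(-33 + W)/9 (X(W, d) = -(W + W)*(W - 33)/9 = -2*W*(-33 + W)/9)
a - X(c(0), -53) = -1979/4 - 2*(-2/3 - 1/6*0)*(33 - (-2/3 - 1/6*0))/9 = -1979/4 - 2*(-2/3 + 0)*(33 - (-2/3 + 0))/9 = -1979/4 - 2*(-2)*(33 - 1*(-2/3))/(9*3) = -1979/4 - 2*(-2)*(33 + 2/3)/(9*3) = -1979/4 - 2*(-2)*101/(9*3*3) = -1979/4 - 1*(-404/81) = -1979/4 + 404/81 = -158683/324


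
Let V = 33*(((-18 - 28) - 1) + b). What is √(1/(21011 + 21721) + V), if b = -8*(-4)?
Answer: I*√25107826393/7122 ≈ 22.249*I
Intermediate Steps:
b = 32
V = -495 (V = 33*(((-18 - 28) - 1) + 32) = 33*((-46 - 1) + 32) = 33*(-47 + 32) = 33*(-15) = -495)
√(1/(21011 + 21721) + V) = √(1/(21011 + 21721) - 495) = √(1/42732 - 495) = √(-21152339/42732) = I*√25107826393/7122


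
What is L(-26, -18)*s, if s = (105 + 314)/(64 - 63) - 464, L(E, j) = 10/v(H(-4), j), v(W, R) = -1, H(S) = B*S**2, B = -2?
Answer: 450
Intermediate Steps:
H(S) = -2*S**2
L(E, j) = -10 (L(E, j) = 10/(-1) = 10*(-1) = -10)
s = -45 (s = 419/1 - 464 = 419*1 - 464 = 419 - 464 = -45)
L(-26, -18)*s = -10*(-45) = 450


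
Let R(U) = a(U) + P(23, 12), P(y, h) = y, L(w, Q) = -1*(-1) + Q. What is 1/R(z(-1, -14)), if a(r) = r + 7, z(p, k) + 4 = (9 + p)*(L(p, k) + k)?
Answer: -1/190 ≈ -0.0052632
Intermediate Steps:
L(w, Q) = 1 + Q
z(p, k) = -4 + (1 + 2*k)*(9 + p) (z(p, k) = -4 + (9 + p)*((1 + k) + k) = -4 + (9 + p)*(1 + 2*k) = -4 + (1 + 2*k)*(9 + p))
a(r) = 7 + r
R(U) = 30 + U (R(U) = (7 + U) + 23 = 30 + U)
1/R(z(-1, -14)) = 1/(30 + (5 - 1 + 18*(-14) + 2*(-14)*(-1))) = 1/(30 + (5 - 1 - 252 + 28)) = 1/(30 - 220) = 1/(-190) = -1/190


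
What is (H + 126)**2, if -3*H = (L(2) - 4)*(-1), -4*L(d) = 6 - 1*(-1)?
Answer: 2217121/144 ≈ 15397.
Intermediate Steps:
L(d) = -7/4 (L(d) = -(6 - 1*(-1))/4 = -(6 + 1)/4 = -1/4*7 = -7/4)
H = -23/12 (H = -(-7/4 - 4)*(-1)/3 = -(-23)*(-1)/12 = -1/3*23/4 = -23/12 ≈ -1.9167)
(H + 126)**2 = (-23/12 + 126)**2 = (1489/12)**2 = 2217121/144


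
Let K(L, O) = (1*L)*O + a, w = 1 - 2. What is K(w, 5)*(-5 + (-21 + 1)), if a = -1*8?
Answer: 325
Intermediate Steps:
a = -8
w = -1
K(L, O) = -8 + L*O (K(L, O) = (1*L)*O - 8 = L*O - 8 = -8 + L*O)
K(w, 5)*(-5 + (-21 + 1)) = (-8 - 1*5)*(-5 + (-21 + 1)) = (-8 - 5)*(-5 - 20) = -13*(-25) = 325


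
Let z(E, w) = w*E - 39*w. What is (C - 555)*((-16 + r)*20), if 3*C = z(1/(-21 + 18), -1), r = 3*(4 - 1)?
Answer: 682780/9 ≈ 75865.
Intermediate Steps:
r = 9 (r = 3*3 = 9)
z(E, w) = -39*w + E*w (z(E, w) = E*w - 39*w = -39*w + E*w)
C = 118/9 (C = (-(-39 + 1/(-21 + 18)))/3 = (-(-39 + 1/(-3)))/3 = (-(-39 - ⅓))/3 = (-1*(-118/3))/3 = (⅓)*(118/3) = 118/9 ≈ 13.111)
(C - 555)*((-16 + r)*20) = (118/9 - 555)*((-16 + 9)*20) = -(-34139)*20/9 = -4877/9*(-140) = 682780/9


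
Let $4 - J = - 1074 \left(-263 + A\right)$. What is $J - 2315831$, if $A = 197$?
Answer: $-2386711$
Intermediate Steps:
$J = -70880$ ($J = 4 - - 1074 \left(-263 + 197\right) = 4 - \left(-1074\right) \left(-66\right) = 4 - 70884 = -70880$)
$J - 2315831 = -70880 - 2315831 = -2386711$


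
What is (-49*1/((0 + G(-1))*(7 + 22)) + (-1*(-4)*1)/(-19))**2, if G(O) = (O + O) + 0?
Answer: 488601/1214404 ≈ 0.40234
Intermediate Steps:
G(O) = 2*O (G(O) = 2*O + 0 = 2*O)
(-49*1/((0 + G(-1))*(7 + 22)) + (-1*(-4)*1)/(-19))**2 = (-49*1/((0 + 2*(-1))*(7 + 22)) + (-1*(-4)*1)/(-19))**2 = (-49*1/(29*(0 - 2)) + (4*1)*(-1/19))**2 = (-49/((-2*29)) + 4*(-1/19))**2 = (-49/(-58) - 4/19)**2 = (-49*(-1/58) - 4/19)**2 = (49/58 - 4/19)**2 = (699/1102)**2 = 488601/1214404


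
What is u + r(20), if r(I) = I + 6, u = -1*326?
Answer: -300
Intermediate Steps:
u = -326
r(I) = 6 + I
u + r(20) = -326 + (6 + 20) = -326 + 26 = -300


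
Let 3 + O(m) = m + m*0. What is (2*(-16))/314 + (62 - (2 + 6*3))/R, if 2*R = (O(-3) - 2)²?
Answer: 3041/2512 ≈ 1.2106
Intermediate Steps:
O(m) = -3 + m (O(m) = -3 + (m + m*0) = -3 + (m + 0) = -3 + m)
R = 32 (R = ((-3 - 3) - 2)²/2 = (-6 - 2)²/2 = (½)*(-8)² = (½)*64 = 32)
(2*(-16))/314 + (62 - (2 + 6*3))/R = (2*(-16))/314 + (62 - (2 + 6*3))/32 = -32*1/314 + (62 - (2 + 18))*(1/32) = -16/157 + (62 - 1*20)*(1/32) = -16/157 + (62 - 20)*(1/32) = -16/157 + 42*(1/32) = -16/157 + 21/16 = 3041/2512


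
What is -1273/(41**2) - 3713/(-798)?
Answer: 5225699/1341438 ≈ 3.8956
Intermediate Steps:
-1273/(41**2) - 3713/(-798) = -1273/1681 - 3713*(-1/798) = -1273*1/1681 + 3713/798 = -1273/1681 + 3713/798 = 5225699/1341438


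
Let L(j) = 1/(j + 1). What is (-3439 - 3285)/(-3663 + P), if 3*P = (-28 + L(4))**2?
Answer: 126075/63851 ≈ 1.9745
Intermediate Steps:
L(j) = 1/(1 + j)
P = 19321/75 (P = (-28 + 1/(1 + 4))**2/3 = (-28 + 1/5)**2/3 = (-139/5)**2/3 = (1/3)*(19321/25) = 19321/75 ≈ 257.61)
(-3439 - 3285)/(-3663 + P) = (-3439 - 3285)/(-3663 + 19321/75) = -6724/(-255404/75) = -6724*(-75/255404) = 126075/63851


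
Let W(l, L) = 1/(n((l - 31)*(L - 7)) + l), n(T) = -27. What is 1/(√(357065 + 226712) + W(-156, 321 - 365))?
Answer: 183/19550107952 + 33489*√583777/19550107952 ≈ 0.0013088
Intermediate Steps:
W(l, L) = 1/(-27 + l)
1/(√(357065 + 226712) + W(-156, 321 - 365)) = 1/(√(357065 + 226712) + 1/(-27 - 156)) = 1/(√583777 + 1/(-183)) = 1/(√583777 - 1/183) = 1/(-1/183 + √583777)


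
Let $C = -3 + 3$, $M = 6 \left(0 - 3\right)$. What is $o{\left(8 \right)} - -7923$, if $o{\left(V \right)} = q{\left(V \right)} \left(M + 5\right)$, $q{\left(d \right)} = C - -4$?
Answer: $7871$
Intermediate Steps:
$M = -18$ ($M = 6 \left(-3\right) = -18$)
$C = 0$
$q{\left(d \right)} = 4$ ($q{\left(d \right)} = 0 - -4 = 0 + 4 = 4$)
$o{\left(V \right)} = -52$ ($o{\left(V \right)} = 4 \left(-18 + 5\right) = 4 \left(-13\right) = -52$)
$o{\left(8 \right)} - -7923 = -52 - -7923 = -52 + 7923 = 7871$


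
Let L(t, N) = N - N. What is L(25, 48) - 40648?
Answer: -40648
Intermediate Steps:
L(t, N) = 0
L(25, 48) - 40648 = 0 - 40648 = -40648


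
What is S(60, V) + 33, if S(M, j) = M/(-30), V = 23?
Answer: 31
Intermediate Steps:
S(M, j) = -M/30 (S(M, j) = M*(-1/30) = -M/30)
S(60, V) + 33 = -1/30*60 + 33 = -2 + 33 = 31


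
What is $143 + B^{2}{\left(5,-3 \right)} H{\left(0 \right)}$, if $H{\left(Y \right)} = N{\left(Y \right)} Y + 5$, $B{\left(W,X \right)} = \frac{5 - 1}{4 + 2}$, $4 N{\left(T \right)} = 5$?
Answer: $\frac{1307}{9} \approx 145.22$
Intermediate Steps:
$N{\left(T \right)} = \frac{5}{4}$ ($N{\left(T \right)} = \frac{1}{4} \cdot 5 = \frac{5}{4}$)
$B{\left(W,X \right)} = \frac{2}{3}$ ($B{\left(W,X \right)} = \frac{4}{6} = 4 \cdot \frac{1}{6} = \frac{2}{3}$)
$H{\left(Y \right)} = 5 + \frac{5 Y}{4}$ ($H{\left(Y \right)} = \frac{5 Y}{4} + 5 = 5 + \frac{5 Y}{4}$)
$143 + B^{2}{\left(5,-3 \right)} H{\left(0 \right)} = 143 + \left(\frac{2}{3}\right)^{2} \left(5 + \frac{5}{4} \cdot 0\right) = 143 + \frac{4 \left(5 + 0\right)}{9} = 143 + \frac{4}{9} \cdot 5 = 143 + \frac{20}{9} = \frac{1307}{9}$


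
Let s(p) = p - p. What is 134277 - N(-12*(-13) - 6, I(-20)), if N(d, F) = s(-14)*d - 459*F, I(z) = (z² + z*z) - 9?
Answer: 497346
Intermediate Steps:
s(p) = 0
I(z) = -9 + 2*z² (I(z) = (z² + z²) - 9 = 2*z² - 9 = -9 + 2*z²)
N(d, F) = -459*F (N(d, F) = 0*d - 459*F = 0 - 459*F = -459*F)
134277 - N(-12*(-13) - 6, I(-20)) = 134277 - (-459)*(-9 + 2*(-20)²) = 134277 - (-459)*(-9 + 2*400) = 134277 - (-459)*(-9 + 800) = 134277 - (-459)*791 = 134277 - 1*(-363069) = 134277 + 363069 = 497346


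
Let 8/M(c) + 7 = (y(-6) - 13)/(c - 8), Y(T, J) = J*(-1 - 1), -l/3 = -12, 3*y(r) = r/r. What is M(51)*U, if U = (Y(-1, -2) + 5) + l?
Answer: -46440/941 ≈ -49.352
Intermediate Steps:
y(r) = ⅓ (y(r) = (r/r)/3 = (⅓)*1 = ⅓)
l = 36 (l = -3*(-12) = 36)
Y(T, J) = -2*J (Y(T, J) = J*(-2) = -2*J)
U = 45 (U = (-2*(-2) + 5) + 36 = (4 + 5) + 36 = 9 + 36 = 45)
M(c) = 8/(-7 - 38/(3*(-8 + c))) (M(c) = 8/(-7 + (⅓ - 13)/(c - 8)) = 8/(-7 - 38/(3*(-8 + c))))
M(51)*U = (24*(-8 + 51)/(130 - 21*51))*45 = (24*43/(130 - 1071))*45 = (24*43/(-941))*45 = (24*(-1/941)*43)*45 = -1032/941*45 = -46440/941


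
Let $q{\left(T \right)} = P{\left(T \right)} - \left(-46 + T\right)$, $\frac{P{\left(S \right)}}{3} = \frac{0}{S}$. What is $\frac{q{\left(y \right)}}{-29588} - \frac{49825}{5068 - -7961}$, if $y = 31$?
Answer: $- \frac{1474417535}{385502052} \approx -3.8247$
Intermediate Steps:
$P{\left(S \right)} = 0$ ($P{\left(S \right)} = 3 \frac{0}{S} = 3 \cdot 0 = 0$)
$q{\left(T \right)} = 46 - T$ ($q{\left(T \right)} = 0 - \left(-46 + T\right) = 46 - T$)
$\frac{q{\left(y \right)}}{-29588} - \frac{49825}{5068 - -7961} = \frac{46 - 31}{-29588} - \frac{49825}{5068 - -7961} = \left(46 - 31\right) \left(- \frac{1}{29588}\right) - \frac{49825}{5068 + 7961} = 15 \left(- \frac{1}{29588}\right) - \frac{49825}{13029} = - \frac{15}{29588} - \frac{49825}{13029} = - \frac{1474417535}{385502052}$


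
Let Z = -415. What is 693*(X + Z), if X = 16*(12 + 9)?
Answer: -54747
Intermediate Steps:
X = 336 (X = 16*21 = 336)
693*(X + Z) = 693*(336 - 415) = 693*(-79) = -54747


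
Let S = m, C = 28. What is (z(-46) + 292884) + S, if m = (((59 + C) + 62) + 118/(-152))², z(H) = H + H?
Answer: 1818066817/5776 ≈ 3.1476e+5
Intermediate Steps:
z(H) = 2*H
m = 126900225/5776 (m = (((59 + 28) + 62) + 118/(-152))² = ((87 + 62) + 118*(-1/152))² = (149 - 59/76)² = (11265/76)² = 126900225/5776 ≈ 21970.)
S = 126900225/5776 ≈ 21970.
(z(-46) + 292884) + S = (2*(-46) + 292884) + 126900225/5776 = (-92 + 292884) + 126900225/5776 = 292792 + 126900225/5776 = 1818066817/5776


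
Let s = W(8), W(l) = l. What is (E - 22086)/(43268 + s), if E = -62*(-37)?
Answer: -4948/10819 ≈ -0.45734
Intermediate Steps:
s = 8
E = 2294
(E - 22086)/(43268 + s) = (2294 - 22086)/(43268 + 8) = -19792/43276 = -19792*1/43276 = -4948/10819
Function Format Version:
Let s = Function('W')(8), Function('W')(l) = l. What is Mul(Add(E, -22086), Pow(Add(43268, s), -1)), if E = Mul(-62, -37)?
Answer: Rational(-4948, 10819) ≈ -0.45734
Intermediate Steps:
s = 8
E = 2294
Mul(Add(E, -22086), Pow(Add(43268, s), -1)) = Mul(Add(2294, -22086), Pow(Add(43268, 8), -1)) = Mul(-19792, Pow(43276, -1)) = Mul(-19792, Rational(1, 43276)) = Rational(-4948, 10819)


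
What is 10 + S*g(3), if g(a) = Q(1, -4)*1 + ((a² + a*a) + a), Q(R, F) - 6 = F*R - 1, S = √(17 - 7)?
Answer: 10 + 22*√10 ≈ 79.570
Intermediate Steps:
S = √10 ≈ 3.1623
Q(R, F) = 5 + F*R (Q(R, F) = 6 + (F*R - 1) = 6 + (-1 + F*R) = 5 + F*R)
g(a) = 1 + a + 2*a² (g(a) = (5 - 4*1)*1 + ((a² + a*a) + a) = (5 - 4)*1 + ((a² + a²) + a) = 1*1 + (2*a² + a) = 1 + (a + 2*a²) = 1 + a + 2*a²)
10 + S*g(3) = 10 + √10*(1 + 3 + 2*3²) = 10 + √10*(1 + 3 + 2*9) = 10 + √10*(1 + 3 + 18) = 10 + √10*22 = 10 + 22*√10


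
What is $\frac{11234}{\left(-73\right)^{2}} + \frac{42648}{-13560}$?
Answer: $- \frac{3122423}{3010885} \approx -1.037$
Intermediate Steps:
$\frac{11234}{\left(-73\right)^{2}} + \frac{42648}{-13560} = \frac{11234}{5329} + 42648 \left(- \frac{1}{13560}\right) = 11234 \cdot \frac{1}{5329} - \frac{1777}{565} = \frac{11234}{5329} - \frac{1777}{565} = - \frac{3122423}{3010885}$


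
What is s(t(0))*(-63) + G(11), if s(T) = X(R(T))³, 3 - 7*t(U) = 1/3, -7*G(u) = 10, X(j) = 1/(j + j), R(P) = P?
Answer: -4125061/28672 ≈ -143.87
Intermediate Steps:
X(j) = 1/(2*j)
G(u) = -10/7 (G(u) = -⅐*10 = -10/7)
t(U) = 8/21 (t(U) = 3/7 - ⅐/3 = 3/7 - ⅐*⅓ = 3/7 - 1/21 = 8/21)
s(T) = 1/(8*T³) (s(T) = (1/(2*T))³ = 1/(8*T³))
s(t(0))*(-63) + G(11) = (1/(8*(8/21)³))*(-63) - 10/7 = ((⅛)*(9261/512))*(-63) - 10/7 = (9261/4096)*(-63) - 10/7 = -583443/4096 - 10/7 = -4125061/28672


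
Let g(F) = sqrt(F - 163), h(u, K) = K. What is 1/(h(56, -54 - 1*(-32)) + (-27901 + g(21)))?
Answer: -27923/779694071 - I*sqrt(142)/779694071 ≈ -3.5813e-5 - 1.5283e-8*I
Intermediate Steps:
g(F) = sqrt(-163 + F)
1/(h(56, -54 - 1*(-32)) + (-27901 + g(21))) = 1/((-54 - 1*(-32)) + (-27901 + sqrt(-163 + 21))) = 1/((-54 + 32) + (-27901 + sqrt(-142))) = 1/(-22 + (-27901 + I*sqrt(142))) = 1/(-27923 + I*sqrt(142))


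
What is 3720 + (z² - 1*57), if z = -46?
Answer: 5779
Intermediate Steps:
3720 + (z² - 1*57) = 3720 + ((-46)² - 1*57) = 3720 + (2116 - 57) = 3720 + 2059 = 5779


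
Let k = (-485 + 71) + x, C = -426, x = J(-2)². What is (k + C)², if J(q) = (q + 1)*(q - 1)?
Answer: 690561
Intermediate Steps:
J(q) = (1 + q)*(-1 + q)
x = 9 (x = (-1 + (-2)²)² = (-1 + 4)² = 3² = 9)
k = -405 (k = (-485 + 71) + 9 = -414 + 9 = -405)
(k + C)² = (-405 - 426)² = (-831)² = 690561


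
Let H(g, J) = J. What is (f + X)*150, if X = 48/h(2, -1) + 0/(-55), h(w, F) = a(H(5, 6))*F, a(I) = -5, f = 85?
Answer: 14190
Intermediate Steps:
h(w, F) = -5*F
X = 48/5 (X = 48/((-5*(-1))) + 0/(-55) = 48/5 + 0*(-1/55) = 48*(⅕) + 0 = 48/5 + 0 = 48/5 ≈ 9.6000)
(f + X)*150 = (85 + 48/5)*150 = (473/5)*150 = 14190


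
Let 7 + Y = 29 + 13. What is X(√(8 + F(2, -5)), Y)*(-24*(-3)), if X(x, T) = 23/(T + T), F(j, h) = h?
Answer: 828/35 ≈ 23.657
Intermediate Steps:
Y = 35 (Y = -7 + (29 + 13) = -7 + 42 = 35)
X(x, T) = 23/(2*T) (X(x, T) = 23/((2*T)) = 23*(1/(2*T)) = 23/(2*T))
X(√(8 + F(2, -5)), Y)*(-24*(-3)) = ((23/2)/35)*(-24*(-3)) = ((23/2)*(1/35))*72 = (23/70)*72 = 828/35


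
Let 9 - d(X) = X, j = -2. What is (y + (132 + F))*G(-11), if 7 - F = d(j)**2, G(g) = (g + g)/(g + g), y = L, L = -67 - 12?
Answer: -61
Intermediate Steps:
d(X) = 9 - X
L = -79
y = -79
G(g) = 1 (G(g) = (2*g)/((2*g)) = (2*g)*(1/(2*g)) = 1)
F = -114 (F = 7 - (9 - 1*(-2))**2 = 7 - (9 + 2)**2 = 7 - 1*11**2 = 7 - 1*121 = 7 - 121 = -114)
(y + (132 + F))*G(-11) = (-79 + (132 - 114))*1 = (-79 + 18)*1 = -61*1 = -61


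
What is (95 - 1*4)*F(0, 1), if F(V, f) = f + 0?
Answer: 91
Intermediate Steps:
F(V, f) = f
(95 - 1*4)*F(0, 1) = (95 - 1*4)*1 = (95 - 4)*1 = 91*1 = 91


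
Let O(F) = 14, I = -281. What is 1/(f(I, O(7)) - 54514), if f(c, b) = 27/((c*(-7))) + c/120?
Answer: -236040/12868034047 ≈ -1.8343e-5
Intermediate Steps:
f(c, b) = -27/(7*c) + c/120 (f(c, b) = 27/((-7*c)) + c*(1/120) = 27*(-1/(7*c)) + c/120 = -27/(7*c) + c/120)
1/(f(I, O(7)) - 54514) = 1/((-27/7/(-281) + (1/120)*(-281)) - 54514) = 1/((-27/7*(-1/281) - 281/120) - 54514) = 1/((27/1967 - 281/120) - 54514) = 1/(-549487/236040 - 54514) = 1/(-12868034047/236040) = -236040/12868034047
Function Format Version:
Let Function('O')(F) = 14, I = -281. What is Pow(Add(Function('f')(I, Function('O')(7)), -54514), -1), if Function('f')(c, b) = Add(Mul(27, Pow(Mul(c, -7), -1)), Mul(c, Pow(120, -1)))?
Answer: Rational(-236040, 12868034047) ≈ -1.8343e-5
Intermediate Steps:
Function('f')(c, b) = Add(Mul(Rational(-27, 7), Pow(c, -1)), Mul(Rational(1, 120), c)) (Function('f')(c, b) = Add(Mul(27, Pow(Mul(-7, c), -1)), Mul(c, Rational(1, 120))) = Add(Mul(27, Mul(Rational(-1, 7), Pow(c, -1))), Mul(Rational(1, 120), c)) = Add(Mul(Rational(-27, 7), Pow(c, -1)), Mul(Rational(1, 120), c)))
Pow(Add(Function('f')(I, Function('O')(7)), -54514), -1) = Pow(Add(Add(Mul(Rational(-27, 7), Pow(-281, -1)), Mul(Rational(1, 120), -281)), -54514), -1) = Pow(Add(Add(Mul(Rational(-27, 7), Rational(-1, 281)), Rational(-281, 120)), -54514), -1) = Pow(Add(Add(Rational(27, 1967), Rational(-281, 120)), -54514), -1) = Pow(Add(Rational(-549487, 236040), -54514), -1) = Pow(Rational(-12868034047, 236040), -1) = Rational(-236040, 12868034047)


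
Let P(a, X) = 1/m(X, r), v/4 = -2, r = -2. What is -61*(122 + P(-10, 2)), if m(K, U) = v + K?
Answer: -44591/6 ≈ -7431.8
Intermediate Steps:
v = -8 (v = 4*(-2) = -8)
m(K, U) = -8 + K
P(a, X) = 1/(-8 + X)
-61*(122 + P(-10, 2)) = -61*(122 + 1/(-8 + 2)) = -61*(122 + 1/(-6)) = -61*(122 - 1/6) = -61*731/6 = -44591/6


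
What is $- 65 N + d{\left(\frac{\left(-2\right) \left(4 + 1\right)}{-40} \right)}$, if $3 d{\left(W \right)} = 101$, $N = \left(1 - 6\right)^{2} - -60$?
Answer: $- \frac{16474}{3} \approx -5491.3$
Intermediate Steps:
$N = 85$ ($N = \left(-5\right)^{2} + 60 = 25 + 60 = 85$)
$d{\left(W \right)} = \frac{101}{3}$ ($d{\left(W \right)} = \frac{1}{3} \cdot 101 = \frac{101}{3}$)
$- 65 N + d{\left(\frac{\left(-2\right) \left(4 + 1\right)}{-40} \right)} = \left(-65\right) 85 + \frac{101}{3} = -5525 + \frac{101}{3} = - \frac{16474}{3}$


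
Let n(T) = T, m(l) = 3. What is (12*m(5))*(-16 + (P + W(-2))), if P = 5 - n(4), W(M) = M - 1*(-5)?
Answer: -432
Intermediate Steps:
W(M) = 5 + M (W(M) = M + 5 = 5 + M)
P = 1 (P = 5 - 1*4 = 5 - 4 = 1)
(12*m(5))*(-16 + (P + W(-2))) = (12*3)*(-16 + (1 + (5 - 2))) = 36*(-16 + (1 + 3)) = 36*(-16 + 4) = 36*(-12) = -432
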